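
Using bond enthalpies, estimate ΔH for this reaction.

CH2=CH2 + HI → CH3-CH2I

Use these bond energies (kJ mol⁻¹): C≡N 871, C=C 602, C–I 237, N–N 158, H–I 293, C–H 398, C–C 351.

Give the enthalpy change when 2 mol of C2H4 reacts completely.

ΔH = −182 kJ

Bonds broken (reactants):
  C–H: 4 × 398 = 1592
  C=C: 1 × 602 = 602
  H–I: 1 × 293 = 293
  Σ(broken) = 2487 kJ
Bonds formed (products):
  C–C: 1 × 351 = 351
  C–H: 5 × 398 = 1990
  C–I: 1 × 237 = 237
  Σ(formed) = 2578 kJ
ΔH = Σ(broken) − Σ(formed) = 2487 − 2578 = −91 kJ
For 2× the reaction as written: 2 × (−91) = −182 kJ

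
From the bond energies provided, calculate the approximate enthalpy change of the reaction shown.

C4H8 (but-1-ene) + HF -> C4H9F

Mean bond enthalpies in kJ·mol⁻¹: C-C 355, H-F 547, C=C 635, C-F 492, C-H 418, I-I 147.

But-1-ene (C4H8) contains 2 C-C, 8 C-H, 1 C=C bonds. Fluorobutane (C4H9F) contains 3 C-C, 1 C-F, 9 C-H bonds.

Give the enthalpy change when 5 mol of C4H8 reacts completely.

ΔH = −415 kJ

Bonds broken (reactants):
  C-C: 2 × 355 = 710
  C-H: 8 × 418 = 3344
  C=C: 1 × 635 = 635
  H-F: 1 × 547 = 547
  Σ(broken) = 5236 kJ
Bonds formed (products):
  C-C: 3 × 355 = 1065
  C-F: 1 × 492 = 492
  C-H: 9 × 418 = 3762
  Σ(formed) = 5319 kJ
ΔH = Σ(broken) − Σ(formed) = 5236 − 5319 = −83 kJ
For 5× the reaction as written: 5 × (−83) = −415 kJ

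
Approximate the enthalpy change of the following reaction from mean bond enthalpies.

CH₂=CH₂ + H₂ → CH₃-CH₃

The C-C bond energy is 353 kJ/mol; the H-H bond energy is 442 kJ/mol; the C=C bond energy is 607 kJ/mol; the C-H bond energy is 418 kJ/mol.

Bonds broken (reactants):
  C-H: 4 × 418 = 1672
  C=C: 1 × 607 = 607
  H-H: 1 × 442 = 442
  Σ(broken) = 2721 kJ
Bonds formed (products):
  C-C: 1 × 353 = 353
  C-H: 6 × 418 = 2508
  Σ(formed) = 2861 kJ
ΔH = Σ(broken) − Σ(formed) = 2721 − 2861 = −140 kJ

ΔH ≈ −140 kJ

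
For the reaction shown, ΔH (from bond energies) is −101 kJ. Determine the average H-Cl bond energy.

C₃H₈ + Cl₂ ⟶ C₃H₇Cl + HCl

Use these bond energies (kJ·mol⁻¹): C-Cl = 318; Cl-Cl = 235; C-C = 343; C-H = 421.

D(H-Cl) ≈ 439 kJ/mol

Let D be the H-Cl bond energy.
Σ(broken) = 2×343 + 8×421 + 1×235 = 4289
Σ(formed) = 2×343 + 1×318 + 7×421 + 1×D = 3951 + D
ΔH = Σ(broken) − Σ(formed) = (4289) − (3951 + D) = +338 − D
Setting this equal to −101 kJ gives D = 439 kJ/mol.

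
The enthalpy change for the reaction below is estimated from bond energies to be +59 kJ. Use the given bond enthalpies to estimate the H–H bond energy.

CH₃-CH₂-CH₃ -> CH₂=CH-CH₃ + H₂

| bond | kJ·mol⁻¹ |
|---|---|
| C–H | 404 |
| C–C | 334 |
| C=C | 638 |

Let D be the H–H bond energy.
Σ(broken) = 2×334 + 8×404 = 3900
Σ(formed) = 1×334 + 6×404 + 1×638 + 1×D = 3396 + D
ΔH = Σ(broken) − Σ(formed) = (3900) − (3396 + D) = +504 − D
Setting this equal to +59 kJ gives D = 445 kJ/mol.

D(H–H) ≈ 445 kJ/mol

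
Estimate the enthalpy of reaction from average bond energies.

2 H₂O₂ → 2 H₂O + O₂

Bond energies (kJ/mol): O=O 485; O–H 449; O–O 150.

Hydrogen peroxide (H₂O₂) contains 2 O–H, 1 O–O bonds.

ΔH ≈ −185 kJ

Bonds broken (reactants):
  O–H: 4 × 449 = 1796
  O–O: 2 × 150 = 300
  Σ(broken) = 2096 kJ
Bonds formed (products):
  O–H: 4 × 449 = 1796
  O=O: 1 × 485 = 485
  Σ(formed) = 2281 kJ
ΔH = Σ(broken) − Σ(formed) = 2096 − 2281 = −185 kJ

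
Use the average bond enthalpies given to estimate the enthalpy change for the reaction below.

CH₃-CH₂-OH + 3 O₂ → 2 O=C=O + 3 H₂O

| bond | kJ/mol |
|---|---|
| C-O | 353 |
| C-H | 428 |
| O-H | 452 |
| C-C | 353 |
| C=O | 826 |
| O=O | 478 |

ΔH ≈ −1284 kJ

Bonds broken (reactants):
  C-C: 1 × 353 = 353
  C-H: 5 × 428 = 2140
  C-O: 1 × 353 = 353
  O-H: 1 × 452 = 452
  O=O: 3 × 478 = 1434
  Σ(broken) = 4732 kJ
Bonds formed (products):
  C=O: 4 × 826 = 3304
  O-H: 6 × 452 = 2712
  Σ(formed) = 6016 kJ
ΔH = Σ(broken) − Σ(formed) = 4732 − 6016 = −1284 kJ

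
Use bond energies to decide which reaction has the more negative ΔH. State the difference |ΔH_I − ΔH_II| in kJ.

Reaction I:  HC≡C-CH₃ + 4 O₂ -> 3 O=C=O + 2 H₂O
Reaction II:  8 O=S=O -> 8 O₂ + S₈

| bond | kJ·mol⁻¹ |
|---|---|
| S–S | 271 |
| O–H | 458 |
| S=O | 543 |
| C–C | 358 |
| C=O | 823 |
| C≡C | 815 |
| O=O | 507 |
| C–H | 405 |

Reaction I:
  Bonds broken (reactants):
    C≡C: 1 × 815 = 815
    C–C: 1 × 358 = 358
    C–H: 4 × 405 = 1620
    O=O: 4 × 507 = 2028
    Σ(broken) = 4821 kJ
  Bonds formed (products):
    C=O: 6 × 823 = 4938
    O–H: 4 × 458 = 1832
    Σ(formed) = 6770 kJ
  ΔH_I = 4821 − 6770 = −1949 kJ
Reaction II:
  Bonds broken (reactants):
    S=O: 16 × 543 = 8688
    Σ(broken) = 8688 kJ
  Bonds formed (products):
    O=O: 8 × 507 = 4056
    S–S: 8 × 271 = 2168
    Σ(formed) = 6224 kJ
  ΔH_II = 8688 − 6224 = +2464 kJ
ΔH_I − ΔH_II = −4413 kJ, so reaction I has the more negative ΔH; |ΔH_I − ΔH_II| = 4413 kJ.

Reaction I, by 4413 kJ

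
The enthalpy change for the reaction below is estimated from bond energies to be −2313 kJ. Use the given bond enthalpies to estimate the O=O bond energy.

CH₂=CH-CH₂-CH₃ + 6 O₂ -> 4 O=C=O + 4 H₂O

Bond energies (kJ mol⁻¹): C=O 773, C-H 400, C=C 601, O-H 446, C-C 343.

Let D be the O=O bond energy.
Σ(broken) = 2×343 + 8×400 + 1×601 + 6×D = 4487 + 6D
Σ(formed) = 8×773 + 8×446 = 9752
ΔH = Σ(broken) − Σ(formed) = (4487 + 6D) − (9752) = −5265 + 6D
Setting this equal to −2313 kJ gives 6D = 2952, so D = 492 kJ/mol.

D(O=O) ≈ 492 kJ/mol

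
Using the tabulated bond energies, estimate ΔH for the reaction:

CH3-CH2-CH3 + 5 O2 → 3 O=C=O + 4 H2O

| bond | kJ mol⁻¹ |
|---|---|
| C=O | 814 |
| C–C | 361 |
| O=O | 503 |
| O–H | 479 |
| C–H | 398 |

ΔH ≈ −2295 kJ

Bonds broken (reactants):
  C–C: 2 × 361 = 722
  C–H: 8 × 398 = 3184
  O=O: 5 × 503 = 2515
  Σ(broken) = 6421 kJ
Bonds formed (products):
  C=O: 6 × 814 = 4884
  O–H: 8 × 479 = 3832
  Σ(formed) = 8716 kJ
ΔH = Σ(broken) − Σ(formed) = 6421 − 8716 = −2295 kJ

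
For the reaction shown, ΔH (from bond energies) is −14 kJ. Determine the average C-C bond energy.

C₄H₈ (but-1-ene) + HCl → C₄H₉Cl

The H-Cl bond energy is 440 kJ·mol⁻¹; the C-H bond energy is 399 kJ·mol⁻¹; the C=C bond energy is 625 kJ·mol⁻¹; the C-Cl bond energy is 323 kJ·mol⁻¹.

Let D be the C-C bond energy.
Σ(broken) = 2×D + 8×399 + 1×625 + 1×440 = 4257 + 2D
Σ(formed) = 3×D + 1×323 + 9×399 = 3914 + 3D
ΔH = Σ(broken) − Σ(formed) = (4257 + 2D) − (3914 + 3D) = +343 − D
Setting this equal to −14 kJ gives D = 357 kJ/mol.

D(C-C) ≈ 357 kJ/mol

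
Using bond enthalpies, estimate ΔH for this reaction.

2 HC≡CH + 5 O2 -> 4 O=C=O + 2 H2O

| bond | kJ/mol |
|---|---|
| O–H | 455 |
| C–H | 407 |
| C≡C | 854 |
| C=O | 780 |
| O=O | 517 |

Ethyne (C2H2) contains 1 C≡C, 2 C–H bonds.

ΔH ≈ −2139 kJ

Bonds broken (reactants):
  C≡C: 2 × 854 = 1708
  C–H: 4 × 407 = 1628
  O=O: 5 × 517 = 2585
  Σ(broken) = 5921 kJ
Bonds formed (products):
  C=O: 8 × 780 = 6240
  O–H: 4 × 455 = 1820
  Σ(formed) = 8060 kJ
ΔH = Σ(broken) − Σ(formed) = 5921 − 8060 = −2139 kJ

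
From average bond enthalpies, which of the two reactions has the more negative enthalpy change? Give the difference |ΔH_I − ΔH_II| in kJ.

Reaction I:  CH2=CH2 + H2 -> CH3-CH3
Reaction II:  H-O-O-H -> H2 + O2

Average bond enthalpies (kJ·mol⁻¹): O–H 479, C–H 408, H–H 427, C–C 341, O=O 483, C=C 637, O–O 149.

Reaction I, by 290 kJ

Reaction I:
  Bonds broken (reactants):
    C–H: 4 × 408 = 1632
    C=C: 1 × 637 = 637
    H–H: 1 × 427 = 427
    Σ(broken) = 2696 kJ
  Bonds formed (products):
    C–C: 1 × 341 = 341
    C–H: 6 × 408 = 2448
    Σ(formed) = 2789 kJ
  ΔH_I = 2696 − 2789 = −93 kJ
Reaction II:
  Bonds broken (reactants):
    O–H: 2 × 479 = 958
    O–O: 1 × 149 = 149
    Σ(broken) = 1107 kJ
  Bonds formed (products):
    H–H: 1 × 427 = 427
    O=O: 1 × 483 = 483
    Σ(formed) = 910 kJ
  ΔH_II = 1107 − 910 = +197 kJ
ΔH_I − ΔH_II = −290 kJ, so reaction I has the more negative ΔH; |ΔH_I − ΔH_II| = 290 kJ.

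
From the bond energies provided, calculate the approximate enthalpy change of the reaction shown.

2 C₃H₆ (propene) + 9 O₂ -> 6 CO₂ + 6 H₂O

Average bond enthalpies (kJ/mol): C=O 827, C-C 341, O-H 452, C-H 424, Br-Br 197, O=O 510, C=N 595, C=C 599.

Bonds broken (reactants):
  C-C: 2 × 341 = 682
  C-H: 12 × 424 = 5088
  C=C: 2 × 599 = 1198
  O=O: 9 × 510 = 4590
  Σ(broken) = 11558 kJ
Bonds formed (products):
  C=O: 12 × 827 = 9924
  O-H: 12 × 452 = 5424
  Σ(formed) = 15348 kJ
ΔH = Σ(broken) − Σ(formed) = 11558 − 15348 = −3790 kJ

ΔH ≈ −3790 kJ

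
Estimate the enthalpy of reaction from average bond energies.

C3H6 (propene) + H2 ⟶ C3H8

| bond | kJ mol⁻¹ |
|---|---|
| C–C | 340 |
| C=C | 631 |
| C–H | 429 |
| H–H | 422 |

Bonds broken (reactants):
  C–C: 1 × 340 = 340
  C–H: 6 × 429 = 2574
  C=C: 1 × 631 = 631
  H–H: 1 × 422 = 422
  Σ(broken) = 3967 kJ
Bonds formed (products):
  C–C: 2 × 340 = 680
  C–H: 8 × 429 = 3432
  Σ(formed) = 4112 kJ
ΔH = Σ(broken) − Σ(formed) = 3967 − 4112 = −145 kJ

ΔH ≈ −145 kJ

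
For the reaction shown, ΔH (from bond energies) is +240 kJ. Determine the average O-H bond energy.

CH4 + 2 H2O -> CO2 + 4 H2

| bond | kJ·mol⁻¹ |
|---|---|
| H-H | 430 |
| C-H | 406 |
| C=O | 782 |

D(O-H) ≈ 475 kJ/mol

Let D be the O-H bond energy.
Σ(broken) = 4×406 + 4×D = 1624 + 4D
Σ(formed) = 2×782 + 4×430 = 3284
ΔH = Σ(broken) − Σ(formed) = (1624 + 4D) − (3284) = −1660 + 4D
Setting this equal to +240 kJ gives 4D = 1900, so D = 475 kJ/mol.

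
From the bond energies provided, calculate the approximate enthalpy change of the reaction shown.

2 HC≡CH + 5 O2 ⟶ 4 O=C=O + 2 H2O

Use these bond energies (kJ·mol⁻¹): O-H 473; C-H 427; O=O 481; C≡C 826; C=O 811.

Bonds broken (reactants):
  C≡C: 2 × 826 = 1652
  C-H: 4 × 427 = 1708
  O=O: 5 × 481 = 2405
  Σ(broken) = 5765 kJ
Bonds formed (products):
  C=O: 8 × 811 = 6488
  O-H: 4 × 473 = 1892
  Σ(formed) = 8380 kJ
ΔH = Σ(broken) − Σ(formed) = 5765 − 8380 = −2615 kJ

ΔH ≈ −2615 kJ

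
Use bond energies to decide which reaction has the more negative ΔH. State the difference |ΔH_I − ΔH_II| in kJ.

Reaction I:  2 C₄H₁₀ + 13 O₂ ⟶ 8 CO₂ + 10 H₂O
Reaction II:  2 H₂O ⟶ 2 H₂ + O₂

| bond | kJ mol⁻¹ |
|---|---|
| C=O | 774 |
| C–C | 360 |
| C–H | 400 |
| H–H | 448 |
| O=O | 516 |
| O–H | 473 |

Reaction I, by 5456 kJ

Reaction I:
  Bonds broken (reactants):
    C–C: 6 × 360 = 2160
    C–H: 20 × 400 = 8000
    O=O: 13 × 516 = 6708
    Σ(broken) = 16868 kJ
  Bonds formed (products):
    C=O: 16 × 774 = 12384
    O–H: 20 × 473 = 9460
    Σ(formed) = 21844 kJ
  ΔH_I = 16868 − 21844 = −4976 kJ
Reaction II:
  Bonds broken (reactants):
    O–H: 4 × 473 = 1892
    Σ(broken) = 1892 kJ
  Bonds formed (products):
    H–H: 2 × 448 = 896
    O=O: 1 × 516 = 516
    Σ(formed) = 1412 kJ
  ΔH_II = 1892 − 1412 = +480 kJ
ΔH_I − ΔH_II = −5456 kJ, so reaction I has the more negative ΔH; |ΔH_I − ΔH_II| = 5456 kJ.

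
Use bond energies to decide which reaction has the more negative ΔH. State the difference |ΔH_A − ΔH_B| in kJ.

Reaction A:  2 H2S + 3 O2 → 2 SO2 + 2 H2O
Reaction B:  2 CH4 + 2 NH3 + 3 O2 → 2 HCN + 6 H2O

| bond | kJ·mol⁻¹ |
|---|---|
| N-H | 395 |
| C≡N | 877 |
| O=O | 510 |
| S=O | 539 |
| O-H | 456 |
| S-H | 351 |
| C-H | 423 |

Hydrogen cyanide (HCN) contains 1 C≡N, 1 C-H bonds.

Reaction A:
  Bonds broken (reactants):
    O=O: 3 × 510 = 1530
    S-H: 4 × 351 = 1404
    Σ(broken) = 2934 kJ
  Bonds formed (products):
    O-H: 4 × 456 = 1824
    S=O: 4 × 539 = 2156
    Σ(formed) = 3980 kJ
  ΔH_A = 2934 − 3980 = −1046 kJ
Reaction B:
  Bonds broken (reactants):
    C-H: 8 × 423 = 3384
    N-H: 6 × 395 = 2370
    O=O: 3 × 510 = 1530
    Σ(broken) = 7284 kJ
  Bonds formed (products):
    C≡N: 2 × 877 = 1754
    C-H: 2 × 423 = 846
    O-H: 12 × 456 = 5472
    Σ(formed) = 8072 kJ
  ΔH_B = 7284 − 8072 = −788 kJ
ΔH_A − ΔH_B = −258 kJ, so reaction A has the more negative ΔH; |ΔH_A − ΔH_B| = 258 kJ.

Reaction A, by 258 kJ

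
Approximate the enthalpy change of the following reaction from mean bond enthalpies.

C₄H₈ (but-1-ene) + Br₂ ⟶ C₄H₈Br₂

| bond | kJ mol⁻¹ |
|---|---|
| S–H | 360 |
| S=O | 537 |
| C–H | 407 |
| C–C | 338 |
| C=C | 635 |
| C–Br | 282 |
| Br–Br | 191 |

Bonds broken (reactants):
  Br–Br: 1 × 191 = 191
  C–C: 2 × 338 = 676
  C–H: 8 × 407 = 3256
  C=C: 1 × 635 = 635
  Σ(broken) = 4758 kJ
Bonds formed (products):
  C–Br: 2 × 282 = 564
  C–C: 3 × 338 = 1014
  C–H: 8 × 407 = 3256
  Σ(formed) = 4834 kJ
ΔH = Σ(broken) − Σ(formed) = 4758 − 4834 = −76 kJ

ΔH ≈ −76 kJ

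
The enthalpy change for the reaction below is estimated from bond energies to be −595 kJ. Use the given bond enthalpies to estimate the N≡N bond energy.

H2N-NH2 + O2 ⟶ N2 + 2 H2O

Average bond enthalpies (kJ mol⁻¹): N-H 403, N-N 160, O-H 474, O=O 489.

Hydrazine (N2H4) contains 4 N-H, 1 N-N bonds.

Let D be the N≡N bond energy.
Σ(broken) = 4×403 + 1×160 + 1×489 = 2261
Σ(formed) = 1×D + 4×474 = 1896 + D
ΔH = Σ(broken) − Σ(formed) = (2261) − (1896 + D) = +365 − D
Setting this equal to −595 kJ gives D = 960 kJ/mol.

D(N≡N) ≈ 960 kJ/mol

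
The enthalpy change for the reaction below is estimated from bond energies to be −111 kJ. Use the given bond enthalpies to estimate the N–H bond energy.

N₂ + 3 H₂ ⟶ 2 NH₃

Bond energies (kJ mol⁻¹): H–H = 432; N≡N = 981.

D(N–H) ≈ 398 kJ/mol

Let D be the N–H bond energy.
Σ(broken) = 3×432 + 1×981 = 2277
Σ(formed) = 6×D = 6D
ΔH = Σ(broken) − Σ(formed) = (2277) − (6D) = +2277 − 6D
Setting this equal to −111 kJ gives 6D = 2388, so D = 398 kJ/mol.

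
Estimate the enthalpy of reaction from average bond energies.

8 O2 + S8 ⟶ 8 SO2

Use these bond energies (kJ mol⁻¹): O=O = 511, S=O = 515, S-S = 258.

Bonds broken (reactants):
  O=O: 8 × 511 = 4088
  S-S: 8 × 258 = 2064
  Σ(broken) = 6152 kJ
Bonds formed (products):
  S=O: 16 × 515 = 8240
  Σ(formed) = 8240 kJ
ΔH = Σ(broken) − Σ(formed) = 6152 − 8240 = −2088 kJ

ΔH ≈ −2088 kJ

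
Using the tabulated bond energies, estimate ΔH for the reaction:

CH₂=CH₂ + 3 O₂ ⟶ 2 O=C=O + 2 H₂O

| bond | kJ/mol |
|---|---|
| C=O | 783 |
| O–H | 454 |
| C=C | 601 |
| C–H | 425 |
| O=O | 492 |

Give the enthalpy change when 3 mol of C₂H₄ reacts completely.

ΔH = −3513 kJ

Bonds broken (reactants):
  C–H: 4 × 425 = 1700
  C=C: 1 × 601 = 601
  O=O: 3 × 492 = 1476
  Σ(broken) = 3777 kJ
Bonds formed (products):
  C=O: 4 × 783 = 3132
  O–H: 4 × 454 = 1816
  Σ(formed) = 4948 kJ
ΔH = Σ(broken) − Σ(formed) = 3777 − 4948 = −1171 kJ
For 3× the reaction as written: 3 × (−1171) = −3513 kJ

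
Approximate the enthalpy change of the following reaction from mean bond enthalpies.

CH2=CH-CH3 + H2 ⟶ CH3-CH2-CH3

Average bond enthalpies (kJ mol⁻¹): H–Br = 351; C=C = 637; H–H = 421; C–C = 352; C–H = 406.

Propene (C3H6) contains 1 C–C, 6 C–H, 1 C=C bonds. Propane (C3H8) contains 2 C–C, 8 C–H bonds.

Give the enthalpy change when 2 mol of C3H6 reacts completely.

ΔH = −212 kJ

Bonds broken (reactants):
  C–C: 1 × 352 = 352
  C–H: 6 × 406 = 2436
  C=C: 1 × 637 = 637
  H–H: 1 × 421 = 421
  Σ(broken) = 3846 kJ
Bonds formed (products):
  C–C: 2 × 352 = 704
  C–H: 8 × 406 = 3248
  Σ(formed) = 3952 kJ
ΔH = Σ(broken) − Σ(formed) = 3846 − 3952 = −106 kJ
For 2× the reaction as written: 2 × (−106) = −212 kJ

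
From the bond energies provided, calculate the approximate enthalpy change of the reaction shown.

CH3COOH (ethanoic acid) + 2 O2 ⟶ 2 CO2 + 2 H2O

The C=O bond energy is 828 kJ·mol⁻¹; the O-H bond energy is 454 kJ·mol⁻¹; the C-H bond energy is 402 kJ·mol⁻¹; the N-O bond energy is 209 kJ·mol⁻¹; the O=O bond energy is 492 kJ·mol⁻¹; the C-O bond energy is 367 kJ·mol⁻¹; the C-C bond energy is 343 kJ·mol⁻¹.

ΔH ≈ −946 kJ

Bonds broken (reactants):
  C-C: 1 × 343 = 343
  C-H: 3 × 402 = 1206
  C-O: 1 × 367 = 367
  C=O: 1 × 828 = 828
  O-H: 1 × 454 = 454
  O=O: 2 × 492 = 984
  Σ(broken) = 4182 kJ
Bonds formed (products):
  C=O: 4 × 828 = 3312
  O-H: 4 × 454 = 1816
  Σ(formed) = 5128 kJ
ΔH = Σ(broken) − Σ(formed) = 4182 − 5128 = −946 kJ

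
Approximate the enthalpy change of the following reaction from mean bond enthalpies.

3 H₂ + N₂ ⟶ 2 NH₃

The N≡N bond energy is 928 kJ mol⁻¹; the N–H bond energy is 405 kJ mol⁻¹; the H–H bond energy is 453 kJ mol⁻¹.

Bonds broken (reactants):
  H–H: 3 × 453 = 1359
  N≡N: 1 × 928 = 928
  Σ(broken) = 2287 kJ
Bonds formed (products):
  N–H: 6 × 405 = 2430
  Σ(formed) = 2430 kJ
ΔH = Σ(broken) − Σ(formed) = 2287 − 2430 = −143 kJ

ΔH ≈ −143 kJ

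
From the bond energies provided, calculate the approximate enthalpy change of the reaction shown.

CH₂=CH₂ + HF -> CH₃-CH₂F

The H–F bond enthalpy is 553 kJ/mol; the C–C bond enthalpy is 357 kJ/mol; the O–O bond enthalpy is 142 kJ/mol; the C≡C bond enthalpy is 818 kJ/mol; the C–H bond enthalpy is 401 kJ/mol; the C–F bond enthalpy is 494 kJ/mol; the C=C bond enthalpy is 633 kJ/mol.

ΔH ≈ −66 kJ

Bonds broken (reactants):
  C–H: 4 × 401 = 1604
  C=C: 1 × 633 = 633
  H–F: 1 × 553 = 553
  Σ(broken) = 2790 kJ
Bonds formed (products):
  C–C: 1 × 357 = 357
  C–F: 1 × 494 = 494
  C–H: 5 × 401 = 2005
  Σ(formed) = 2856 kJ
ΔH = Σ(broken) − Σ(formed) = 2790 − 2856 = −66 kJ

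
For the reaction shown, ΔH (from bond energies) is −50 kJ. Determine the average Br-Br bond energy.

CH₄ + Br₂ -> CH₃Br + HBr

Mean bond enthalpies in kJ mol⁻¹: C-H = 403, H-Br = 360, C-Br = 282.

D(Br-Br) ≈ 189 kJ/mol

Let D be the Br-Br bond energy.
Σ(broken) = 1×D + 4×403 = 1612 + D
Σ(formed) = 1×282 + 3×403 + 1×360 = 1851
ΔH = Σ(broken) − Σ(formed) = (1612 + D) − (1851) = −239 + D
Setting this equal to −50 kJ gives D = 189 kJ/mol.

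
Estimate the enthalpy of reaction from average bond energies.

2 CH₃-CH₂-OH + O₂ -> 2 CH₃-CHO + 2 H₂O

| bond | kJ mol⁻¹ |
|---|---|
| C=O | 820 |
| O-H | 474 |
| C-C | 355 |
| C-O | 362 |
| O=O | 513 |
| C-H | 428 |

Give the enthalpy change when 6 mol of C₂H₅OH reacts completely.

Bonds broken (reactants):
  C-C: 2 × 355 = 710
  C-H: 10 × 428 = 4280
  C-O: 2 × 362 = 724
  O-H: 2 × 474 = 948
  O=O: 1 × 513 = 513
  Σ(broken) = 7175 kJ
Bonds formed (products):
  C-C: 2 × 355 = 710
  C-H: 8 × 428 = 3424
  C=O: 2 × 820 = 1640
  O-H: 4 × 474 = 1896
  Σ(formed) = 7670 kJ
ΔH = Σ(broken) − Σ(formed) = 7175 − 7670 = −495 kJ
For 3× the reaction as written: 3 × (−495) = −1485 kJ

ΔH = −1485 kJ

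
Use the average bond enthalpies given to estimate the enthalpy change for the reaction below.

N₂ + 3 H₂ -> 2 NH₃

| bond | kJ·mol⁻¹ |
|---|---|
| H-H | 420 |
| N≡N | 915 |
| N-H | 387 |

Bonds broken (reactants):
  H-H: 3 × 420 = 1260
  N≡N: 1 × 915 = 915
  Σ(broken) = 2175 kJ
Bonds formed (products):
  N-H: 6 × 387 = 2322
  Σ(formed) = 2322 kJ
ΔH = Σ(broken) − Σ(formed) = 2175 − 2322 = −147 kJ

ΔH ≈ −147 kJ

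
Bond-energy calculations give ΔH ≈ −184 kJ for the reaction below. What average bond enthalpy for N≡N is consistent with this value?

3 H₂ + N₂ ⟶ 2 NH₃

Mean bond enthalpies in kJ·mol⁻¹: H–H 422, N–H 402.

Let D be the N≡N bond energy.
Σ(broken) = 3×422 + 1×D = 1266 + D
Σ(formed) = 6×402 = 2412
ΔH = Σ(broken) − Σ(formed) = (1266 + D) − (2412) = −1146 + D
Setting this equal to −184 kJ gives D = 962 kJ/mol.

D(N≡N) ≈ 962 kJ/mol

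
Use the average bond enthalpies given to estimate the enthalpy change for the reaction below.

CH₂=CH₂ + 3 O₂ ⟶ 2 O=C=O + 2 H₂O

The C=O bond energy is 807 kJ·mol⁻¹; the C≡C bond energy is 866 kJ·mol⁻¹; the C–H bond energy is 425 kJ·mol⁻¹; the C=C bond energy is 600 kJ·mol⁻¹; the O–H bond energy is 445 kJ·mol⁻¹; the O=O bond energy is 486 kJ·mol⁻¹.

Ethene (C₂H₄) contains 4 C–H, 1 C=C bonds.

Bonds broken (reactants):
  C–H: 4 × 425 = 1700
  C=C: 1 × 600 = 600
  O=O: 3 × 486 = 1458
  Σ(broken) = 3758 kJ
Bonds formed (products):
  C=O: 4 × 807 = 3228
  O–H: 4 × 445 = 1780
  Σ(formed) = 5008 kJ
ΔH = Σ(broken) − Σ(formed) = 3758 − 5008 = −1250 kJ

ΔH ≈ −1250 kJ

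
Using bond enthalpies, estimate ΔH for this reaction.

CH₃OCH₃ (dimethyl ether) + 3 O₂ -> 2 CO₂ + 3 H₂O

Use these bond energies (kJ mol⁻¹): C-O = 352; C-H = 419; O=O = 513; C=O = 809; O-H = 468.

ΔH ≈ −1287 kJ

Bonds broken (reactants):
  C-H: 6 × 419 = 2514
  C-O: 2 × 352 = 704
  O=O: 3 × 513 = 1539
  Σ(broken) = 4757 kJ
Bonds formed (products):
  C=O: 4 × 809 = 3236
  O-H: 6 × 468 = 2808
  Σ(formed) = 6044 kJ
ΔH = Σ(broken) − Σ(formed) = 4757 − 6044 = −1287 kJ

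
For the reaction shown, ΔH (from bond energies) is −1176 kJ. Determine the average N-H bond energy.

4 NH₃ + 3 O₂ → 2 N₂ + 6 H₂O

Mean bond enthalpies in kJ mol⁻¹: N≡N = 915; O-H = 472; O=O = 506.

Let D be the N-H bond energy.
Σ(broken) = 12×D + 3×506 = 1518 + 12D
Σ(formed) = 2×915 + 12×472 = 7494
ΔH = Σ(broken) − Σ(formed) = (1518 + 12D) − (7494) = −5976 + 12D
Setting this equal to −1176 kJ gives 12D = 4800, so D = 400 kJ/mol.

D(N-H) ≈ 400 kJ/mol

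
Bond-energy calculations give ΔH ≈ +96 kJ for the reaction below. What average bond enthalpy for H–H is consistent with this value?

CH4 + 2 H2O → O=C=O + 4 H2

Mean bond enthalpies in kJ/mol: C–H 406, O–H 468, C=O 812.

D(H–H) ≈ 444 kJ/mol

Let D be the H–H bond energy.
Σ(broken) = 4×406 + 4×468 = 3496
Σ(formed) = 2×812 + 4×D = 1624 + 4D
ΔH = Σ(broken) − Σ(formed) = (3496) − (1624 + 4D) = +1872 − 4D
Setting this equal to +96 kJ gives 4D = 1776, so D = 444 kJ/mol.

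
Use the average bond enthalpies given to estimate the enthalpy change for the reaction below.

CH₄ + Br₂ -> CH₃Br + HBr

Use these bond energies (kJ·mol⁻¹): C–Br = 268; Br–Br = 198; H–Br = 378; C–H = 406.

Bonds broken (reactants):
  Br–Br: 1 × 198 = 198
  C–H: 4 × 406 = 1624
  Σ(broken) = 1822 kJ
Bonds formed (products):
  C–Br: 1 × 268 = 268
  C–H: 3 × 406 = 1218
  H–Br: 1 × 378 = 378
  Σ(formed) = 1864 kJ
ΔH = Σ(broken) − Σ(formed) = 1822 − 1864 = −42 kJ

ΔH ≈ −42 kJ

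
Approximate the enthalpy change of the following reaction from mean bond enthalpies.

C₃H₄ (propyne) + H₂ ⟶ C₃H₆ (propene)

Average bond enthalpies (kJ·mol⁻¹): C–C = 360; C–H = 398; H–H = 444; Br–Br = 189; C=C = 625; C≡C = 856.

ΔH ≈ −121 kJ

Bonds broken (reactants):
  C≡C: 1 × 856 = 856
  C–C: 1 × 360 = 360
  C–H: 4 × 398 = 1592
  H–H: 1 × 444 = 444
  Σ(broken) = 3252 kJ
Bonds formed (products):
  C–C: 1 × 360 = 360
  C–H: 6 × 398 = 2388
  C=C: 1 × 625 = 625
  Σ(formed) = 3373 kJ
ΔH = Σ(broken) − Σ(formed) = 3252 − 3373 = −121 kJ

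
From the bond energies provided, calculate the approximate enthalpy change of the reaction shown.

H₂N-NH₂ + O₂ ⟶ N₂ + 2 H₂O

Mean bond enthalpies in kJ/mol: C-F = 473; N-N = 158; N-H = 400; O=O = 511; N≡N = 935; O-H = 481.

ΔH ≈ −590 kJ

Bonds broken (reactants):
  N-H: 4 × 400 = 1600
  N-N: 1 × 158 = 158
  O=O: 1 × 511 = 511
  Σ(broken) = 2269 kJ
Bonds formed (products):
  N≡N: 1 × 935 = 935
  O-H: 4 × 481 = 1924
  Σ(formed) = 2859 kJ
ΔH = Σ(broken) − Σ(formed) = 2269 − 2859 = −590 kJ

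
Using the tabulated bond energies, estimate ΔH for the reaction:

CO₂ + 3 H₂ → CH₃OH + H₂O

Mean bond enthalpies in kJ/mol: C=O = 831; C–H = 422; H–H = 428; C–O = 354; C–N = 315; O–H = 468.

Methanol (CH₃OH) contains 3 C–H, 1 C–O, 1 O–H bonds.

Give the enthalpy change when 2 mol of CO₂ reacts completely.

ΔH = −156 kJ

Bonds broken (reactants):
  C=O: 2 × 831 = 1662
  H–H: 3 × 428 = 1284
  Σ(broken) = 2946 kJ
Bonds formed (products):
  C–H: 3 × 422 = 1266
  C–O: 1 × 354 = 354
  O–H: 3 × 468 = 1404
  Σ(formed) = 3024 kJ
ΔH = Σ(broken) − Σ(formed) = 2946 − 3024 = −78 kJ
For 2× the reaction as written: 2 × (−78) = −156 kJ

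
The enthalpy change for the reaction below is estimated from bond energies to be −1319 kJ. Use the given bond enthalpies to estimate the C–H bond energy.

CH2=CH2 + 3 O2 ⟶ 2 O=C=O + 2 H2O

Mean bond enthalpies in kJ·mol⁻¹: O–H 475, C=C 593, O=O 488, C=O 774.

D(C–H) ≈ 405 kJ/mol

Let D be the C–H bond energy.
Σ(broken) = 4×D + 1×593 + 3×488 = 2057 + 4D
Σ(formed) = 4×774 + 4×475 = 4996
ΔH = Σ(broken) − Σ(formed) = (2057 + 4D) − (4996) = −2939 + 4D
Setting this equal to −1319 kJ gives 4D = 1620, so D = 405 kJ/mol.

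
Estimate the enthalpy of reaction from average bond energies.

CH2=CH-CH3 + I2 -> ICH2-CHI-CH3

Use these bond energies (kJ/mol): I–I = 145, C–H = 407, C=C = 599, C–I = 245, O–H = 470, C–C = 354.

Bonds broken (reactants):
  C–C: 1 × 354 = 354
  C–H: 6 × 407 = 2442
  C=C: 1 × 599 = 599
  I–I: 1 × 145 = 145
  Σ(broken) = 3540 kJ
Bonds formed (products):
  C–C: 2 × 354 = 708
  C–H: 6 × 407 = 2442
  C–I: 2 × 245 = 490
  Σ(formed) = 3640 kJ
ΔH = Σ(broken) − Σ(formed) = 3540 − 3640 = −100 kJ

ΔH ≈ −100 kJ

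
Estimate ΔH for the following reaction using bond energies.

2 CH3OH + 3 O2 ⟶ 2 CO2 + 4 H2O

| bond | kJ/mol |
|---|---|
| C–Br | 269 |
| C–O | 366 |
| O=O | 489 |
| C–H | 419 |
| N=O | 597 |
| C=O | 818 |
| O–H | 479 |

Bonds broken (reactants):
  C–H: 6 × 419 = 2514
  C–O: 2 × 366 = 732
  O–H: 2 × 479 = 958
  O=O: 3 × 489 = 1467
  Σ(broken) = 5671 kJ
Bonds formed (products):
  C=O: 4 × 818 = 3272
  O–H: 8 × 479 = 3832
  Σ(formed) = 7104 kJ
ΔH = Σ(broken) − Σ(formed) = 5671 − 7104 = −1433 kJ

ΔH ≈ −1433 kJ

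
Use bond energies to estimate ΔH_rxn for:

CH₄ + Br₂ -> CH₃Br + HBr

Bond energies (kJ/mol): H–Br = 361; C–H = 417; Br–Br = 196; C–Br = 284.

Bonds broken (reactants):
  Br–Br: 1 × 196 = 196
  C–H: 4 × 417 = 1668
  Σ(broken) = 1864 kJ
Bonds formed (products):
  C–Br: 1 × 284 = 284
  C–H: 3 × 417 = 1251
  H–Br: 1 × 361 = 361
  Σ(formed) = 1896 kJ
ΔH = Σ(broken) − Σ(formed) = 1864 − 1896 = −32 kJ

ΔH ≈ −32 kJ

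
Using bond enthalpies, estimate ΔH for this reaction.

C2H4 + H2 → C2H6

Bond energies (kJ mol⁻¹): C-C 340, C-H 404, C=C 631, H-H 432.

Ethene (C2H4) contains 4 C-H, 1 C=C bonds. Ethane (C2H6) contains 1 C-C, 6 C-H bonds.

ΔH ≈ −85 kJ

Bonds broken (reactants):
  C-H: 4 × 404 = 1616
  C=C: 1 × 631 = 631
  H-H: 1 × 432 = 432
  Σ(broken) = 2679 kJ
Bonds formed (products):
  C-C: 1 × 340 = 340
  C-H: 6 × 404 = 2424
  Σ(formed) = 2764 kJ
ΔH = Σ(broken) − Σ(formed) = 2679 − 2764 = −85 kJ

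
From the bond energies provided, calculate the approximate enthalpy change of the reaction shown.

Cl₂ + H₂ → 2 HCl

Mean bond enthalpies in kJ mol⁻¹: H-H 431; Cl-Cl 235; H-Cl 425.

ΔH ≈ −184 kJ

Bonds broken (reactants):
  Cl-Cl: 1 × 235 = 235
  H-H: 1 × 431 = 431
  Σ(broken) = 666 kJ
Bonds formed (products):
  H-Cl: 2 × 425 = 850
  Σ(formed) = 850 kJ
ΔH = Σ(broken) − Σ(formed) = 666 − 850 = −184 kJ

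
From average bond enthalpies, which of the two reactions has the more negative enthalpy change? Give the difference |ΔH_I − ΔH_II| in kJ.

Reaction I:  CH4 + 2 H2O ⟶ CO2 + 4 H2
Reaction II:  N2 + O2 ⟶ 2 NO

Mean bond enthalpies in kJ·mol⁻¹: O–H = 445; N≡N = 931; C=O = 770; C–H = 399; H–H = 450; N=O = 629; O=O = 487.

Reaction I, by 124 kJ

Reaction I:
  Bonds broken (reactants):
    C–H: 4 × 399 = 1596
    O–H: 4 × 445 = 1780
    Σ(broken) = 3376 kJ
  Bonds formed (products):
    C=O: 2 × 770 = 1540
    H–H: 4 × 450 = 1800
    Σ(formed) = 3340 kJ
  ΔH_I = 3376 − 3340 = +36 kJ
Reaction II:
  Bonds broken (reactants):
    N≡N: 1 × 931 = 931
    O=O: 1 × 487 = 487
    Σ(broken) = 1418 kJ
  Bonds formed (products):
    N=O: 2 × 629 = 1258
    Σ(formed) = 1258 kJ
  ΔH_II = 1418 − 1258 = +160 kJ
ΔH_I − ΔH_II = −124 kJ, so reaction I has the more negative ΔH; |ΔH_I − ΔH_II| = 124 kJ.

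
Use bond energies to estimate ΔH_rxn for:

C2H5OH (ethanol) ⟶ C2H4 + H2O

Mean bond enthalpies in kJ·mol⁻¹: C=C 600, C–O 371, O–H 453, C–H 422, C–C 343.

Bonds broken (reactants):
  C–C: 1 × 343 = 343
  C–H: 5 × 422 = 2110
  C–O: 1 × 371 = 371
  O–H: 1 × 453 = 453
  Σ(broken) = 3277 kJ
Bonds formed (products):
  C–H: 4 × 422 = 1688
  C=C: 1 × 600 = 600
  O–H: 2 × 453 = 906
  Σ(formed) = 3194 kJ
ΔH = Σ(broken) − Σ(formed) = 3277 − 3194 = +83 kJ

ΔH ≈ +83 kJ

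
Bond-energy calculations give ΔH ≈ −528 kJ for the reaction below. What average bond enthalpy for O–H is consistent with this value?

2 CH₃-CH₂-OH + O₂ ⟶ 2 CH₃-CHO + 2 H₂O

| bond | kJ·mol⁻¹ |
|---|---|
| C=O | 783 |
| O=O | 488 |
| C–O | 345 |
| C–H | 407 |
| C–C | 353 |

D(O–H) ≈ 477 kJ/mol

Let D be the O–H bond energy.
Σ(broken) = 2×353 + 10×407 + 2×345 + 2×D + 1×488 = 5954 + 2D
Σ(formed) = 2×353 + 8×407 + 2×783 + 4×D = 5528 + 4D
ΔH = Σ(broken) − Σ(formed) = (5954 + 2D) − (5528 + 4D) = +426 − 2D
Setting this equal to −528 kJ gives 2D = 954, so D = 477 kJ/mol.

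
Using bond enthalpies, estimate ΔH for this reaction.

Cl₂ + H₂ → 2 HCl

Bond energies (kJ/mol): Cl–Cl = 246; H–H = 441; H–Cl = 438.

Bonds broken (reactants):
  Cl–Cl: 1 × 246 = 246
  H–H: 1 × 441 = 441
  Σ(broken) = 687 kJ
Bonds formed (products):
  H–Cl: 2 × 438 = 876
  Σ(formed) = 876 kJ
ΔH = Σ(broken) − Σ(formed) = 687 − 876 = −189 kJ

ΔH ≈ −189 kJ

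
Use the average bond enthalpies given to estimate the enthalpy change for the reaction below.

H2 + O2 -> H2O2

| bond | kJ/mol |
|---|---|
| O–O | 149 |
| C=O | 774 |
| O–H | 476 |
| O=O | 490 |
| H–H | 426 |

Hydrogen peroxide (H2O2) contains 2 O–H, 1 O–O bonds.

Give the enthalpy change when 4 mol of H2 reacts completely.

ΔH = −740 kJ

Bonds broken (reactants):
  H–H: 1 × 426 = 426
  O=O: 1 × 490 = 490
  Σ(broken) = 916 kJ
Bonds formed (products):
  O–H: 2 × 476 = 952
  O–O: 1 × 149 = 149
  Σ(formed) = 1101 kJ
ΔH = Σ(broken) − Σ(formed) = 916 − 1101 = −185 kJ
For 4× the reaction as written: 4 × (−185) = −740 kJ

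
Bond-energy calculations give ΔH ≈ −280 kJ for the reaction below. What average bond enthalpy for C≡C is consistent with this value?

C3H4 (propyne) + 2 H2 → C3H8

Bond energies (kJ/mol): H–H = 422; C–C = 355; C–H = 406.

Let D be the C≡C bond energy.
Σ(broken) = 1×D + 1×355 + 4×406 + 2×422 = 2823 + D
Σ(formed) = 2×355 + 8×406 = 3958
ΔH = Σ(broken) − Σ(formed) = (2823 + D) − (3958) = −1135 + D
Setting this equal to −280 kJ gives D = 855 kJ/mol.

D(C≡C) ≈ 855 kJ/mol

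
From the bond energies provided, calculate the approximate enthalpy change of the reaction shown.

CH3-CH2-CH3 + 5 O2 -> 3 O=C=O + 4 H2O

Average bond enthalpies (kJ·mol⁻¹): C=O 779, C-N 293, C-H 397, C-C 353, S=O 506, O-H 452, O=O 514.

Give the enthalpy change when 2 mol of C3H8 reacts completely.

ΔH = −3676 kJ

Bonds broken (reactants):
  C-C: 2 × 353 = 706
  C-H: 8 × 397 = 3176
  O=O: 5 × 514 = 2570
  Σ(broken) = 6452 kJ
Bonds formed (products):
  C=O: 6 × 779 = 4674
  O-H: 8 × 452 = 3616
  Σ(formed) = 8290 kJ
ΔH = Σ(broken) − Σ(formed) = 6452 − 8290 = −1838 kJ
For 2× the reaction as written: 2 × (−1838) = −3676 kJ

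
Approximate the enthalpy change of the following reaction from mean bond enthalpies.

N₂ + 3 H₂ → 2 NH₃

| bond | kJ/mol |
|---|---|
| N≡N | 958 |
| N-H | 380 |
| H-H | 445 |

ΔH ≈ +13 kJ

Bonds broken (reactants):
  H-H: 3 × 445 = 1335
  N≡N: 1 × 958 = 958
  Σ(broken) = 2293 kJ
Bonds formed (products):
  N-H: 6 × 380 = 2280
  Σ(formed) = 2280 kJ
ΔH = Σ(broken) − Σ(formed) = 2293 − 2280 = +13 kJ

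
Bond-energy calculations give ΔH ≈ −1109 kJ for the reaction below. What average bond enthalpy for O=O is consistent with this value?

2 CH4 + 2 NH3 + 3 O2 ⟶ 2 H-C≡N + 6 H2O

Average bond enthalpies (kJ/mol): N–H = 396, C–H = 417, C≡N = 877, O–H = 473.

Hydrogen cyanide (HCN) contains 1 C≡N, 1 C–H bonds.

Let D be the O=O bond energy.
Σ(broken) = 8×417 + 6×396 + 3×D = 5712 + 3D
Σ(formed) = 2×877 + 2×417 + 12×473 = 8264
ΔH = Σ(broken) − Σ(formed) = (5712 + 3D) − (8264) = −2552 + 3D
Setting this equal to −1109 kJ gives 3D = 1443, so D = 481 kJ/mol.

D(O=O) ≈ 481 kJ/mol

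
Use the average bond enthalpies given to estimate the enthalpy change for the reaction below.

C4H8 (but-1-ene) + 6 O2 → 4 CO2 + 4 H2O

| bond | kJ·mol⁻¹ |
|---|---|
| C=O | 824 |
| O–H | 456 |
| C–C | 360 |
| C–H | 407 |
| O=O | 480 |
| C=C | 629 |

Bonds broken (reactants):
  C–C: 2 × 360 = 720
  C–H: 8 × 407 = 3256
  C=C: 1 × 629 = 629
  O=O: 6 × 480 = 2880
  Σ(broken) = 7485 kJ
Bonds formed (products):
  C=O: 8 × 824 = 6592
  O–H: 8 × 456 = 3648
  Σ(formed) = 10240 kJ
ΔH = Σ(broken) − Σ(formed) = 7485 − 10240 = −2755 kJ

ΔH ≈ −2755 kJ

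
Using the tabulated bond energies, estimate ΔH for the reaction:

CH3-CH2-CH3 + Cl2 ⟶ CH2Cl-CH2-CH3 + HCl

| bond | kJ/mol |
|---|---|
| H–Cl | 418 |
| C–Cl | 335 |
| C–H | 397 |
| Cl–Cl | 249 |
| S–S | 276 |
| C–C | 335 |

Bonds broken (reactants):
  C–C: 2 × 335 = 670
  C–H: 8 × 397 = 3176
  Cl–Cl: 1 × 249 = 249
  Σ(broken) = 4095 kJ
Bonds formed (products):
  C–C: 2 × 335 = 670
  C–Cl: 1 × 335 = 335
  C–H: 7 × 397 = 2779
  H–Cl: 1 × 418 = 418
  Σ(formed) = 4202 kJ
ΔH = Σ(broken) − Σ(formed) = 4095 − 4202 = −107 kJ

ΔH ≈ −107 kJ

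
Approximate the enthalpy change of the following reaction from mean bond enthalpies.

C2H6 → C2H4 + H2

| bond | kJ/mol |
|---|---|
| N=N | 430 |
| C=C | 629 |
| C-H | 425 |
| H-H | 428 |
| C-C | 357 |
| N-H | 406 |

Bonds broken (reactants):
  C-C: 1 × 357 = 357
  C-H: 6 × 425 = 2550
  Σ(broken) = 2907 kJ
Bonds formed (products):
  C-H: 4 × 425 = 1700
  C=C: 1 × 629 = 629
  H-H: 1 × 428 = 428
  Σ(formed) = 2757 kJ
ΔH = Σ(broken) − Σ(formed) = 2907 − 2757 = +150 kJ

ΔH ≈ +150 kJ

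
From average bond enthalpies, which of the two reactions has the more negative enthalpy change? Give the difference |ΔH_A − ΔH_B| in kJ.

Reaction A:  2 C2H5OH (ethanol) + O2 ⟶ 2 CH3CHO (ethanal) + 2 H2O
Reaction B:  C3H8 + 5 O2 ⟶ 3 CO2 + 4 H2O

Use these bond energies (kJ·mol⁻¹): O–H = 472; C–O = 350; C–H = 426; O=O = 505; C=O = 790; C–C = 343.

Reaction A:
  Bonds broken (reactants):
    C–C: 2 × 343 = 686
    C–H: 10 × 426 = 4260
    C–O: 2 × 350 = 700
    O–H: 2 × 472 = 944
    O=O: 1 × 505 = 505
    Σ(broken) = 7095 kJ
  Bonds formed (products):
    C–C: 2 × 343 = 686
    C–H: 8 × 426 = 3408
    C=O: 2 × 790 = 1580
    O–H: 4 × 472 = 1888
    Σ(formed) = 7562 kJ
  ΔH_A = 7095 − 7562 = −467 kJ
Reaction B:
  Bonds broken (reactants):
    C–C: 2 × 343 = 686
    C–H: 8 × 426 = 3408
    O=O: 5 × 505 = 2525
    Σ(broken) = 6619 kJ
  Bonds formed (products):
    C=O: 6 × 790 = 4740
    O–H: 8 × 472 = 3776
    Σ(formed) = 8516 kJ
  ΔH_B = 6619 − 8516 = −1897 kJ
ΔH_A − ΔH_B = +1430 kJ, so reaction B has the more negative ΔH; |ΔH_A − ΔH_B| = 1430 kJ.

Reaction B, by 1430 kJ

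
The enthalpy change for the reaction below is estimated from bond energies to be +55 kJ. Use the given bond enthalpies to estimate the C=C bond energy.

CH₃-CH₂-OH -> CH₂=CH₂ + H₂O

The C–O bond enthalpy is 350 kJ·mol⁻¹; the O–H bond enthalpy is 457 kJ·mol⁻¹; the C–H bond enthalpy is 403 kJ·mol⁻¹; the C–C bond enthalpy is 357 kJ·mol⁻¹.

Let D be the C=C bond energy.
Σ(broken) = 1×357 + 5×403 + 1×350 + 1×457 = 3179
Σ(formed) = 4×403 + 1×D + 2×457 = 2526 + D
ΔH = Σ(broken) − Σ(formed) = (3179) − (2526 + D) = +653 − D
Setting this equal to +55 kJ gives D = 598 kJ/mol.

D(C=C) ≈ 598 kJ/mol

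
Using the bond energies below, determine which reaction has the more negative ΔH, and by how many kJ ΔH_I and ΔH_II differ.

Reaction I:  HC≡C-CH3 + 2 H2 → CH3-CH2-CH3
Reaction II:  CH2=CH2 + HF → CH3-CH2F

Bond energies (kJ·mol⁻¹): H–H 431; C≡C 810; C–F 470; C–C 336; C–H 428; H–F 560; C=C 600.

Reaction I, by 302 kJ

Reaction I:
  Bonds broken (reactants):
    C≡C: 1 × 810 = 810
    C–C: 1 × 336 = 336
    C–H: 4 × 428 = 1712
    H–H: 2 × 431 = 862
    Σ(broken) = 3720 kJ
  Bonds formed (products):
    C–C: 2 × 336 = 672
    C–H: 8 × 428 = 3424
    Σ(formed) = 4096 kJ
  ΔH_I = 3720 − 4096 = −376 kJ
Reaction II:
  Bonds broken (reactants):
    C–H: 4 × 428 = 1712
    C=C: 1 × 600 = 600
    H–F: 1 × 560 = 560
    Σ(broken) = 2872 kJ
  Bonds formed (products):
    C–C: 1 × 336 = 336
    C–F: 1 × 470 = 470
    C–H: 5 × 428 = 2140
    Σ(formed) = 2946 kJ
  ΔH_II = 2872 − 2946 = −74 kJ
ΔH_I − ΔH_II = −302 kJ, so reaction I has the more negative ΔH; |ΔH_I − ΔH_II| = 302 kJ.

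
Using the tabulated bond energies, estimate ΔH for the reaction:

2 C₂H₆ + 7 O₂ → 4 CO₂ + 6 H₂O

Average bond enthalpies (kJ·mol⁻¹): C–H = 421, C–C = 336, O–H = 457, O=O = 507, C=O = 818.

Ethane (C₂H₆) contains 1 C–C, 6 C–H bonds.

ΔH ≈ −2755 kJ

Bonds broken (reactants):
  C–C: 2 × 336 = 672
  C–H: 12 × 421 = 5052
  O=O: 7 × 507 = 3549
  Σ(broken) = 9273 kJ
Bonds formed (products):
  C=O: 8 × 818 = 6544
  O–H: 12 × 457 = 5484
  Σ(formed) = 12028 kJ
ΔH = Σ(broken) − Σ(formed) = 9273 − 12028 = −2755 kJ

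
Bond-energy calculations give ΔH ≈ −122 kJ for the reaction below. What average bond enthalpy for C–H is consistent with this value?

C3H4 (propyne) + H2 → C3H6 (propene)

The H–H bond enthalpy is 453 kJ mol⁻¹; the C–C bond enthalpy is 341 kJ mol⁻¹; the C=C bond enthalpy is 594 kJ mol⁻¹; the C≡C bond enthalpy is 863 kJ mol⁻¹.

Let D be the C–H bond energy.
Σ(broken) = 1×863 + 1×341 + 4×D + 1×453 = 1657 + 4D
Σ(formed) = 1×341 + 6×D + 1×594 = 935 + 6D
ΔH = Σ(broken) − Σ(formed) = (1657 + 4D) − (935 + 6D) = +722 − 2D
Setting this equal to −122 kJ gives 2D = 844, so D = 422 kJ/mol.

D(C–H) ≈ 422 kJ/mol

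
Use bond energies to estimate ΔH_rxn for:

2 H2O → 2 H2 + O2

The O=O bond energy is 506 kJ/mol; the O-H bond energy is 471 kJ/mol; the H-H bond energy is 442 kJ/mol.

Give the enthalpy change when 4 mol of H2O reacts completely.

ΔH = +988 kJ

Bonds broken (reactants):
  O-H: 4 × 471 = 1884
  Σ(broken) = 1884 kJ
Bonds formed (products):
  H-H: 2 × 442 = 884
  O=O: 1 × 506 = 506
  Σ(formed) = 1390 kJ
ΔH = Σ(broken) − Σ(formed) = 1884 − 1390 = +494 kJ
For 2× the reaction as written: 2 × (+494) = +988 kJ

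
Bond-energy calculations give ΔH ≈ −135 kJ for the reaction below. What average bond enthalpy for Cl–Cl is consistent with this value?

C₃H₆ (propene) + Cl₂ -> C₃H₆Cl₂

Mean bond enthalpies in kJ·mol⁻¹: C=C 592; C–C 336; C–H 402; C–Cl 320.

D(Cl–Cl) ≈ 249 kJ/mol

Let D be the Cl–Cl bond energy.
Σ(broken) = 1×336 + 6×402 + 1×592 + 1×D = 3340 + D
Σ(formed) = 2×336 + 2×320 + 6×402 = 3724
ΔH = Σ(broken) − Σ(formed) = (3340 + D) − (3724) = −384 + D
Setting this equal to −135 kJ gives D = 249 kJ/mol.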